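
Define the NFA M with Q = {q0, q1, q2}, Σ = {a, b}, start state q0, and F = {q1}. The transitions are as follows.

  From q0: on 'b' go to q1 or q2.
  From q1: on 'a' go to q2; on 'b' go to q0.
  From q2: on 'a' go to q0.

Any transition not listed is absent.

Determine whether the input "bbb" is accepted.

Yes

Start in {q0}.
Read 'b': q0→{q1, q2}; now {q1, q2}.
Read 'b': q1→{q0}, q2→∅; now {q0}.
Read 'b': q0→{q1, q2}; now {q1, q2}.
The final set {q1, q2} contains the accepting state q1.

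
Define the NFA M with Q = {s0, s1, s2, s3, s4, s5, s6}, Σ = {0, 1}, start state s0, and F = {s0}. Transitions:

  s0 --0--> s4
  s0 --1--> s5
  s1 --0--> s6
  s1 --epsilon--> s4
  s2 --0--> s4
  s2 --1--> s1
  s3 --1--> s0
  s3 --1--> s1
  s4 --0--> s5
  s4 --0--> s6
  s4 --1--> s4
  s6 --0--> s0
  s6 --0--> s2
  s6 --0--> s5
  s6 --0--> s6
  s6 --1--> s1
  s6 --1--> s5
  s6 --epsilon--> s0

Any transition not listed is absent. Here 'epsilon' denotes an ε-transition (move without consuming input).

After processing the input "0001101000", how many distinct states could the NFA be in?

Start in {s0}.
Read '0': s0→{s4}; now {s4}.
Read '0': s4→{s5, s6}; union {s5, s6}; ε-closure = {s0, s5, s6}.
Read '0': s0→{s4}, s5→∅, s6→{s0, s2, s5, s6}; now {s0, s2, s4, s5, s6}.
Read '1': s0→{s5}, s2→{s1}, s4→{s4}, s5→∅, s6→{s1, s5}; now {s1, s4, s5}.
Read '1': s1→∅, s4→{s4}, s5→∅; now {s4}.
Read '0': s4→{s5, s6}; union {s5, s6}; ε-closure = {s0, s5, s6}.
Read '1': s0→{s5}, s5→∅, s6→{s1, s5}; union {s1, s5}; ε-closure = {s1, s4, s5}.
Read '0': s1→{s6}, s4→{s5, s6}, s5→∅; union {s5, s6}; ε-closure = {s0, s5, s6}.
Read '0': s0→{s4}, s5→∅, s6→{s0, s2, s5, s6}; now {s0, s2, s4, s5, s6}.
Read '0': s0→{s4}, s2→{s4}, s4→{s5, s6}, s5→∅, s6→{s0, s2, s5, s6}; now {s0, s2, s4, s5, s6}.
That set has 5 states.

5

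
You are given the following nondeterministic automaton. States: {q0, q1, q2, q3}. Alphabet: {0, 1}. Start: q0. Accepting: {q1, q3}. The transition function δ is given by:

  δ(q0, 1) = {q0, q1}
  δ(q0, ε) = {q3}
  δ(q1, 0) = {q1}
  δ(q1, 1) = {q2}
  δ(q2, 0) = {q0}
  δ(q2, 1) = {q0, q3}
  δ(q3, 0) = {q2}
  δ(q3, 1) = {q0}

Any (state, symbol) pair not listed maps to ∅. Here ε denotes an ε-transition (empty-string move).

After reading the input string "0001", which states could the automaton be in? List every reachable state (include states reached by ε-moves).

{q0, q3}

Start: ε-closure({q0}) = {q0, q3}.
Read '0': q0→∅, q3→{q2}; now {q2}.
Read '0': q2→{q0}; union {q0}; ε-closure = {q0, q3}.
Read '0': q0→∅, q3→{q2}; now {q2}.
Read '1': q2→{q0, q3}; now {q0, q3}.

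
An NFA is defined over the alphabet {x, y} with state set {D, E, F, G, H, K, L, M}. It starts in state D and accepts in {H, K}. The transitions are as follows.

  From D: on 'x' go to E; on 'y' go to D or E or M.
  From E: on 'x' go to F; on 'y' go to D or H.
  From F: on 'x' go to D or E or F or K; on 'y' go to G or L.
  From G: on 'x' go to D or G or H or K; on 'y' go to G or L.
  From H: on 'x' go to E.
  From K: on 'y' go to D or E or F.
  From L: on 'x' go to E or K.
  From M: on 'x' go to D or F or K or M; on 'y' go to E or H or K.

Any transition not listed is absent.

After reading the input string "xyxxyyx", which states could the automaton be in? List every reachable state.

{D, E, G, H, K}

Start in {D}.
Read 'x': {D} → {E}.
Read 'y': {E} → {D, H}.
Read 'x': {D, H} → {E}.
Read 'x': {E} → {F}.
Read 'y': {F} → {G, L}.
Read 'y': {G, L} → {G, L}.
Read 'x': {G, L} → {D, E, G, H, K}.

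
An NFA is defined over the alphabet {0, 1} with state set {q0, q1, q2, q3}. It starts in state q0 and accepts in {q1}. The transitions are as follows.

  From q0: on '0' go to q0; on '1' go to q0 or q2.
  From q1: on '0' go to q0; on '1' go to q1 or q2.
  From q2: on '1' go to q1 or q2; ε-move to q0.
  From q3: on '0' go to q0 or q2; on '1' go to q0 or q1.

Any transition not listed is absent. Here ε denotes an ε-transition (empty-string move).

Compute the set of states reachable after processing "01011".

Start in {q0}.
Read '0': {q0} → {q0}.
Read '1': {q0} → {q0, q2}.
Read '0': {q0, q2} → {q0}.
Read '1': {q0} → {q0, q2}.
Read '1': {q0, q2} → {q0, q1, q2}.

{q0, q1, q2}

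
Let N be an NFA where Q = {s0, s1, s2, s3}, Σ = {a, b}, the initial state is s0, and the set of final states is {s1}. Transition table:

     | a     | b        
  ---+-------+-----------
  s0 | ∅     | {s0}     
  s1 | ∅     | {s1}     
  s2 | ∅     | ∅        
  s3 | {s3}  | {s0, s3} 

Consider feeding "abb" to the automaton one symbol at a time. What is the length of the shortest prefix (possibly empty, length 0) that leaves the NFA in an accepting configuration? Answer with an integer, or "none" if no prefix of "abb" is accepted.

none

Start in {s0}.
Read 'a': s0→∅; now ∅.
The set is empty and remains empty for the remaining 2 symbols.
No reachable set along the way intersects F.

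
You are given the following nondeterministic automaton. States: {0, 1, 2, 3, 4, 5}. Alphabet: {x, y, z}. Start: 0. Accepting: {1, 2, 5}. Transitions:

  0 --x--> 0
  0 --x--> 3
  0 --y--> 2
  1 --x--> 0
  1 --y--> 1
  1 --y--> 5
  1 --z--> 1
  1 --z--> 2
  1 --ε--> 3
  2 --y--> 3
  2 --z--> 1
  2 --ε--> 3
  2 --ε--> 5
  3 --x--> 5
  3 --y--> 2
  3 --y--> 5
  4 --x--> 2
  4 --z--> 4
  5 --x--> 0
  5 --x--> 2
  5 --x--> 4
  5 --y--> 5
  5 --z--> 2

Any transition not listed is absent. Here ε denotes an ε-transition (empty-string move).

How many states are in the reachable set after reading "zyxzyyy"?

Start in {0}.
Read 'z': 0→∅; now ∅.
The set is empty and remains empty for the remaining 6 symbols.
That set has 0 states.

0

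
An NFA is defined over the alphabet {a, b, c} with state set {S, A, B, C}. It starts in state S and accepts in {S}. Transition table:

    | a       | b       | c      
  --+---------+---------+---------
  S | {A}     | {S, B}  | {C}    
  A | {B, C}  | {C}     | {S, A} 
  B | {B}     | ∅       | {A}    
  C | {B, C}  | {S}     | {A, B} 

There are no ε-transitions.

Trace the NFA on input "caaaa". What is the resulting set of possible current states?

{B, C}

Start in {S}.
Read 'c': {S} → {C}.
Read 'a': {C} → {B, C}.
Read 'a': {B, C} → {B, C}.
Read 'a': {B, C} → {B, C}.
Read 'a': {B, C} → {B, C}.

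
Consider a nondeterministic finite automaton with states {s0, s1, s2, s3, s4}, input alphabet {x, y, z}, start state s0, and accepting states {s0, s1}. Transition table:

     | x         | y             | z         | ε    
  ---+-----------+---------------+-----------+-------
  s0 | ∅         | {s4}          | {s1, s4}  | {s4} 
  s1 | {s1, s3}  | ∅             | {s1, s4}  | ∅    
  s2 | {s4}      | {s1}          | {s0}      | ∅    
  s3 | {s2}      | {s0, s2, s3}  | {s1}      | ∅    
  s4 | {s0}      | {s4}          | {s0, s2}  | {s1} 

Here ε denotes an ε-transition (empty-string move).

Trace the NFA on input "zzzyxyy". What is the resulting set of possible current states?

Start: ε-closure({s0}) = {s0, s1, s4}.
Read 'z': {s0, s1, s4} → {s0, s1, s2, s4}.
Read 'z': {s0, s1, s2, s4} → {s0, s1, s2, s4}.
Read 'z': {s0, s1, s2, s4} → {s0, s1, s2, s4}.
Read 'y': {s0, s1, s2, s4} → {s1, s4}.
Read 'x': {s1, s4} → {s0, s1, s3, s4}.
Read 'y': {s0, s1, s3, s4} → {s0, s1, s2, s3, s4}.
Read 'y': {s0, s1, s2, s3, s4} → {s0, s1, s2, s3, s4}.

{s0, s1, s2, s3, s4}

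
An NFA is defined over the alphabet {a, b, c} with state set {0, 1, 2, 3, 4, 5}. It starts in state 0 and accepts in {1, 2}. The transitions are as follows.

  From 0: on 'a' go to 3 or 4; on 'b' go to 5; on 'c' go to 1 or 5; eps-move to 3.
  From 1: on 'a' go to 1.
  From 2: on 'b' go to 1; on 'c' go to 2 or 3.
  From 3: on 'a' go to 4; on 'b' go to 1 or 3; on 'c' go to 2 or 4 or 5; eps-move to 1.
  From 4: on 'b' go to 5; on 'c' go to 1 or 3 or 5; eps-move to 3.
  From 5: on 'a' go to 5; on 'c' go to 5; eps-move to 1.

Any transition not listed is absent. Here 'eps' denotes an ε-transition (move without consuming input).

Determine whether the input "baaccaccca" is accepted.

Yes

Start: ε-closure({0}) = {0, 1, 3}.
Read 'b': 0→{5}, 1→∅, 3→{1, 3}; now {1, 3, 5}.
Read 'a': 1→{1}, 3→{4}, 5→{5}; union {1, 4, 5}; ε-closure = {1, 3, 4, 5}.
Read 'a': 1→{1}, 3→{4}, 4→∅, 5→{5}; union {1, 4, 5}; ε-closure = {1, 3, 4, 5}.
Read 'c': 1→∅, 3→{2, 4, 5}, 4→{1, 3, 5}, 5→{5}; now {1, 2, 3, 4, 5}.
Read 'c': 1→∅, 2→{2, 3}, 3→{2, 4, 5}, 4→{1, 3, 5}, 5→{5}; now {1, 2, 3, 4, 5}.
Read 'a': 1→{1}, 2→∅, 3→{4}, 4→∅, 5→{5}; union {1, 4, 5}; ε-closure = {1, 3, 4, 5}.
Read 'c': 1→∅, 3→{2, 4, 5}, 4→{1, 3, 5}, 5→{5}; now {1, 2, 3, 4, 5}.
Read 'c': 1→∅, 2→{2, 3}, 3→{2, 4, 5}, 4→{1, 3, 5}, 5→{5}; now {1, 2, 3, 4, 5}.
Read 'c': 1→∅, 2→{2, 3}, 3→{2, 4, 5}, 4→{1, 3, 5}, 5→{5}; now {1, 2, 3, 4, 5}.
Read 'a': 1→{1}, 2→∅, 3→{4}, 4→∅, 5→{5}; union {1, 4, 5}; ε-closure = {1, 3, 4, 5}.
The final set {1, 3, 4, 5} contains the accepting state 1.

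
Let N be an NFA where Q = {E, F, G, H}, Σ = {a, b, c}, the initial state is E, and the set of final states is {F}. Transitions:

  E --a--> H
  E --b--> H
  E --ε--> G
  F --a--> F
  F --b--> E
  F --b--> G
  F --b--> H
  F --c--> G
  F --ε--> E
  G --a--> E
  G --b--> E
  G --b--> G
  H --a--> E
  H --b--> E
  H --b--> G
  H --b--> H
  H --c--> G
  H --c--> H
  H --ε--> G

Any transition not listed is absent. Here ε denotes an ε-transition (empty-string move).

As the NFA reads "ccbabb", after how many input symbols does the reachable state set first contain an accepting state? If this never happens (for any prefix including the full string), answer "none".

none

Start: ε-closure({E}) = {E, G}.
Read 'c': E→∅, G→∅; now ∅.
The set is empty and remains empty for the remaining 5 symbols.
No reachable set along the way intersects F.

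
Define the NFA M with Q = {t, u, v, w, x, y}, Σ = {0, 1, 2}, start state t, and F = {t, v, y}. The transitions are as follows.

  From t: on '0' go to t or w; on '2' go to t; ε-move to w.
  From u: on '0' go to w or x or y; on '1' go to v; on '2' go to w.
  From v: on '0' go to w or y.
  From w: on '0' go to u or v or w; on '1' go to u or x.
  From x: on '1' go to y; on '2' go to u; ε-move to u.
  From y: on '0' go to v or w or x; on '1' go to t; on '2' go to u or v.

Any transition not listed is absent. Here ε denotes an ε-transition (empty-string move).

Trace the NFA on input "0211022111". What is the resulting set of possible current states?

{t, w}

Start: ε-closure({t}) = {t, w}.
Read '0': t→{t, w}, w→{u, v, w}; now {t, u, v, w}.
Read '2': t→{t}, u→{w}, v→∅, w→∅; now {t, w}.
Read '1': t→∅, w→{u, x}; now {u, x}.
Read '1': u→{v}, x→{y}; now {v, y}.
Read '0': v→{w, y}, y→{v, w, x}; union {v, w, x, y}; ε-closure = {u, v, w, x, y}.
Read '2': u→{w}, v→∅, w→∅, x→{u}, y→{u, v}; now {u, v, w}.
Read '2': u→{w}, v→∅, w→∅; now {w}.
Read '1': w→{u, x}; now {u, x}.
Read '1': u→{v}, x→{y}; now {v, y}.
Read '1': v→∅, y→{t}; union {t}; ε-closure = {t, w}.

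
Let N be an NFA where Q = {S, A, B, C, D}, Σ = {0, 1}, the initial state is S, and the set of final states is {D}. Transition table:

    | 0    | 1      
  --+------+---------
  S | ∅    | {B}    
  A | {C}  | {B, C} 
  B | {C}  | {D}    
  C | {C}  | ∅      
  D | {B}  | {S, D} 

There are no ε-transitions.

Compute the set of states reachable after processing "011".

∅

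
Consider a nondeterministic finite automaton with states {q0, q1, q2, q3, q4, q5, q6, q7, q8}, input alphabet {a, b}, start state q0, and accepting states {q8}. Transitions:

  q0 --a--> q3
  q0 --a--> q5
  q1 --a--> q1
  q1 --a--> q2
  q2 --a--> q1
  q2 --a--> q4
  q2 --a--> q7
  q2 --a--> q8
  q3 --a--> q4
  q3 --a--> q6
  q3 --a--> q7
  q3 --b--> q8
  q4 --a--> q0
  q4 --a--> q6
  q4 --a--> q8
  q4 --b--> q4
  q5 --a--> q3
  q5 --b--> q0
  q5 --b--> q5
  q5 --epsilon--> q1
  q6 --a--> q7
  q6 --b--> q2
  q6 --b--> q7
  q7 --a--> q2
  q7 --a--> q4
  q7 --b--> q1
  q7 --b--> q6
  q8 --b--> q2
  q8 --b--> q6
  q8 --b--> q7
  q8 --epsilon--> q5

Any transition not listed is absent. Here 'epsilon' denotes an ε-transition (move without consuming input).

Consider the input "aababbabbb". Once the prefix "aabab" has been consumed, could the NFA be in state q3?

Start in {q0}.
Read 'a': {q0} → {q1, q3, q5}.
Read 'a': {q1, q3, q5} → {q1, q2, q3, q4, q6, q7}.
Read 'b': {q1, q2, q3, q4, q6, q7} → {q1, q2, q4, q5, q6, q7, q8}.
Read 'a': {q1, q2, q4, q5, q6, q7, q8} → {q0, q1, q2, q3, q4, q5, q6, q7, q8}.
Read 'b': {q0, q1, q2, q3, q4, q5, q6, q7, q8} → {q0, q1, q2, q4, q5, q6, q7, q8}.
State q3 is not in {q0, q1, q2, q4, q5, q6, q7, q8}.

No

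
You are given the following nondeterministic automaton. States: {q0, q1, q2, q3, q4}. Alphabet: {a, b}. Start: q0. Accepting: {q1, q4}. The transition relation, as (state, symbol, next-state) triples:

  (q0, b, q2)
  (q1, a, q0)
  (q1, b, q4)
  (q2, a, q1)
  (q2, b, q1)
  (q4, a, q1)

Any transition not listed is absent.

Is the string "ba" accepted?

Yes

Start in {q0}.
Read 'b': {q0} → {q2}.
Read 'a': {q2} → {q1}.
The final set {q1} contains the accepting state q1.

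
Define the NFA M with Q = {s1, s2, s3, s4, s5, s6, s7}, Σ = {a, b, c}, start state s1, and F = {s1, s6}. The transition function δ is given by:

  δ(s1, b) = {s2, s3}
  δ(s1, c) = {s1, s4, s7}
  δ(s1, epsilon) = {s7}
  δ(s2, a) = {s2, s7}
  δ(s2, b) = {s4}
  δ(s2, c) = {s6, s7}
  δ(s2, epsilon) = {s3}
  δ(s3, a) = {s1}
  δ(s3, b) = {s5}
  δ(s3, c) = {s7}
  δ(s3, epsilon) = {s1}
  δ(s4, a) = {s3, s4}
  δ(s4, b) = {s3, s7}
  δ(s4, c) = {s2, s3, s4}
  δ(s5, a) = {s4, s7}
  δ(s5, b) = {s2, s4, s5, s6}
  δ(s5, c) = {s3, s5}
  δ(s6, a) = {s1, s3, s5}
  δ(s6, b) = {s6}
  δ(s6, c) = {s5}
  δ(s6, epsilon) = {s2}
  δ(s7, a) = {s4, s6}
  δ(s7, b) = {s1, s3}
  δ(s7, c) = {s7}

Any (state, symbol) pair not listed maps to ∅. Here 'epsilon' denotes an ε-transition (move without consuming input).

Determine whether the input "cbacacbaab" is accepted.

Start: ε-closure({s1}) = {s1, s7}.
Read 'c': s1→{s1, s4, s7}, s7→{s7}; now {s1, s4, s7}.
Read 'b': s1→{s2, s3}, s4→{s3, s7}, s7→{s1, s3}; now {s1, s2, s3, s7}.
Read 'a': s1→∅, s2→{s2, s7}, s3→{s1}, s7→{s4, s6}; union {s1, s2, s4, s6, s7}; ε-closure = {s1, s2, s3, s4, s6, s7}.
Read 'c': s1→{s1, s4, s7}, s2→{s6, s7}, s3→{s7}, s4→{s2, s3, s4}, s6→{s5}, s7→{s7}; now {s1, s2, s3, s4, s5, s6, s7}.
Read 'a': s1→∅, s2→{s2, s7}, s3→{s1}, s4→{s3, s4}, s5→{s4, s7}, s6→{s1, s3, s5}, s7→{s4, s6}; now {s1, s2, s3, s4, s5, s6, s7}.
Read 'c': s1→{s1, s4, s7}, s2→{s6, s7}, s3→{s7}, s4→{s2, s3, s4}, s5→{s3, s5}, s6→{s5}, s7→{s7}; now {s1, s2, s3, s4, s5, s6, s7}.
Read 'b': s1→{s2, s3}, s2→{s4}, s3→{s5}, s4→{s3, s7}, s5→{s2, s4, s5, s6}, s6→{s6}, s7→{s1, s3}; now {s1, s2, s3, s4, s5, s6, s7}.
Read 'a': s1→∅, s2→{s2, s7}, s3→{s1}, s4→{s3, s4}, s5→{s4, s7}, s6→{s1, s3, s5}, s7→{s4, s6}; now {s1, s2, s3, s4, s5, s6, s7}.
Read 'a': s1→∅, s2→{s2, s7}, s3→{s1}, s4→{s3, s4}, s5→{s4, s7}, s6→{s1, s3, s5}, s7→{s4, s6}; now {s1, s2, s3, s4, s5, s6, s7}.
Read 'b': s1→{s2, s3}, s2→{s4}, s3→{s5}, s4→{s3, s7}, s5→{s2, s4, s5, s6}, s6→{s6}, s7→{s1, s3}; now {s1, s2, s3, s4, s5, s6, s7}.
The final set {s1, s2, s3, s4, s5, s6, s7} contains the accepting states s1, s6.

Yes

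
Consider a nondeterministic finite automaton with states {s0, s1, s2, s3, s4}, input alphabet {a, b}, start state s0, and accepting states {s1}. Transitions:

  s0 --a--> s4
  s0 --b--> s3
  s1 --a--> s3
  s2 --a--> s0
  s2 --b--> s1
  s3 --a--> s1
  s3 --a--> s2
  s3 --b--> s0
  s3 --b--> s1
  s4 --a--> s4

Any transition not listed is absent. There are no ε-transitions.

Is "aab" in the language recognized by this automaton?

No

Start in {s0}.
Read 'a': s0→{s4}; now {s4}.
Read 'a': s4→{s4}; now {s4}.
Read 'b': s4→∅; now ∅.
The final set ∅ contains no accepting state.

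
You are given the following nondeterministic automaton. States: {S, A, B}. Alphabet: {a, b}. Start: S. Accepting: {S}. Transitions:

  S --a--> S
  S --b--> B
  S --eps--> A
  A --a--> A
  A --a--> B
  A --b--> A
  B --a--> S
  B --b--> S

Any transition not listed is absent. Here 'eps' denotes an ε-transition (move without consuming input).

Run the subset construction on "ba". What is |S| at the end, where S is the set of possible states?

3

Start: ε-closure({S}) = {S, A}.
Read 'b': S→{B}, A→{A}; now {A, B}.
Read 'a': A→{A, B}, B→{S}; now {S, A, B}.
That set has 3 states.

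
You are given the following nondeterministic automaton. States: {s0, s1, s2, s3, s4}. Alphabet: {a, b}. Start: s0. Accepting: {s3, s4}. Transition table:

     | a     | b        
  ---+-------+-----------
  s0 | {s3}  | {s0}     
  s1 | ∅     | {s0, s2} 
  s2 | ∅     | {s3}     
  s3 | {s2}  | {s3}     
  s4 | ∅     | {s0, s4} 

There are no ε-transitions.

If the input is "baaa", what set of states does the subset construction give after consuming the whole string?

Start in {s0}.
Read 'b': {s0} → {s0}.
Read 'a': {s0} → {s3}.
Read 'a': {s3} → {s2}.
Read 'a': {s2} → ∅.

∅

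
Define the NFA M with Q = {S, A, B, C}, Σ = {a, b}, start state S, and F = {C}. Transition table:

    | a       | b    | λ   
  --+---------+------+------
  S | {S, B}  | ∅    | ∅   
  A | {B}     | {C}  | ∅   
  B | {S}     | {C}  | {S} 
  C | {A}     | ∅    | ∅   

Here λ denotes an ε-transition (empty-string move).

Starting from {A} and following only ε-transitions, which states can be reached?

Begin with {A}.
No ε-moves leave this set, so the closure equals the set itself.

{A}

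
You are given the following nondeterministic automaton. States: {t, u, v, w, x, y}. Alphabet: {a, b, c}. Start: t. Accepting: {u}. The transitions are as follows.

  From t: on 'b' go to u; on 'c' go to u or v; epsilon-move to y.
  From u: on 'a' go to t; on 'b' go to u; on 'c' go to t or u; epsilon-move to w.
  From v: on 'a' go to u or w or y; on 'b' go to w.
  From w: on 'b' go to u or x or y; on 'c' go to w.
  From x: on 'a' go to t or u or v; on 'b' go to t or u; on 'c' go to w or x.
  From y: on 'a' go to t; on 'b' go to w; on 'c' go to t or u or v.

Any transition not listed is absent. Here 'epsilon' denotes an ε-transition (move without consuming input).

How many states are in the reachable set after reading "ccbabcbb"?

5

Start: ε-closure({t}) = {t, y}.
Read 'c': {t, y} → {t, u, v, w, y}.
Read 'c': {t, u, v, w, y} → {t, u, v, w, y}.
Read 'b': {t, u, v, w, y} → {u, w, x, y}.
Read 'a': {u, w, x, y} → {t, u, v, w, y}.
Read 'b': {t, u, v, w, y} → {u, w, x, y}.
Read 'c': {u, w, x, y} → {t, u, v, w, x, y}.
Read 'b': {t, u, v, w, x, y} → {t, u, w, x, y}.
Read 'b': {t, u, w, x, y} → {t, u, w, x, y}.
That set has 5 states.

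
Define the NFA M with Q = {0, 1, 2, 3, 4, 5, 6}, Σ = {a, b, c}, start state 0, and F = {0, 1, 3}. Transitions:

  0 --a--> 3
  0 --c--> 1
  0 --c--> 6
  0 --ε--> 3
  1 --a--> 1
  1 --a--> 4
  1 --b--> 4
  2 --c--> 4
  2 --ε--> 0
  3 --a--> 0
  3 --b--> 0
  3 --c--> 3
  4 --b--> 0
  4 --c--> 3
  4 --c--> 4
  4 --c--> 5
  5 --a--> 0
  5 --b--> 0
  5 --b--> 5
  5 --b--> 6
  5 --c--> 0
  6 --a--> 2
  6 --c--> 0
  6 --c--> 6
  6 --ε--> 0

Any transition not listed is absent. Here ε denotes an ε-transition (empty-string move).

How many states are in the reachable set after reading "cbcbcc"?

Start: ε-closure({0}) = {0, 3}.
Read 'c': {0, 3} → {0, 1, 3, 6}.
Read 'b': {0, 1, 3, 6} → {0, 3, 4}.
Read 'c': {0, 3, 4} → {0, 1, 3, 4, 5, 6}.
Read 'b': {0, 1, 3, 4, 5, 6} → {0, 3, 4, 5, 6}.
Read 'c': {0, 3, 4, 5, 6} → {0, 1, 3, 4, 5, 6}.
Read 'c': {0, 1, 3, 4, 5, 6} → {0, 1, 3, 4, 5, 6}.
That set has 6 states.

6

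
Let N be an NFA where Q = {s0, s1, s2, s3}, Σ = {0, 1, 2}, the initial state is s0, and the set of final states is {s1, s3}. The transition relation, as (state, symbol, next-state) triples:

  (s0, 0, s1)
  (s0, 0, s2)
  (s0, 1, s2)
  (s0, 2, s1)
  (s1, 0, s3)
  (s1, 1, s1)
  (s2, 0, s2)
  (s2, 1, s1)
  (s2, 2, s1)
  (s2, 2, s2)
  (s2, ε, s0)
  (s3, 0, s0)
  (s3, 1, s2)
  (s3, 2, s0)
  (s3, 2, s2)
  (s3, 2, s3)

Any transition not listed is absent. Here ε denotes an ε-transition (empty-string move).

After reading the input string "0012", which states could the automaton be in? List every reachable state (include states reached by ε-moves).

Start in {s0}.
Read '0': s0→{s1, s2}; union {s1, s2}; ε-closure = {s0, s1, s2}.
Read '0': s0→{s1, s2}, s1→{s3}, s2→{s2}; union {s1, s2, s3}; ε-closure = {s0, s1, s2, s3}.
Read '1': s0→{s2}, s1→{s1}, s2→{s1}, s3→{s2}; union {s1, s2}; ε-closure = {s0, s1, s2}.
Read '2': s0→{s1}, s1→∅, s2→{s1, s2}; union {s1, s2}; ε-closure = {s0, s1, s2}.

{s0, s1, s2}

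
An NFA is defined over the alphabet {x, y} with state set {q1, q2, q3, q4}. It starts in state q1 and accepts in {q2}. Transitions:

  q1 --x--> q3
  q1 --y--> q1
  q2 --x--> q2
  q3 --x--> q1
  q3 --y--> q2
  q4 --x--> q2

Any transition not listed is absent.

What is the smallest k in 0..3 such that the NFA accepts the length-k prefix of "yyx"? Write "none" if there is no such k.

none

Start in {q1}.
Read 'y': {q1} → {q1}.
Read 'y': {q1} → {q1}.
Read 'x': {q1} → {q3}.
No reachable set along the way intersects F.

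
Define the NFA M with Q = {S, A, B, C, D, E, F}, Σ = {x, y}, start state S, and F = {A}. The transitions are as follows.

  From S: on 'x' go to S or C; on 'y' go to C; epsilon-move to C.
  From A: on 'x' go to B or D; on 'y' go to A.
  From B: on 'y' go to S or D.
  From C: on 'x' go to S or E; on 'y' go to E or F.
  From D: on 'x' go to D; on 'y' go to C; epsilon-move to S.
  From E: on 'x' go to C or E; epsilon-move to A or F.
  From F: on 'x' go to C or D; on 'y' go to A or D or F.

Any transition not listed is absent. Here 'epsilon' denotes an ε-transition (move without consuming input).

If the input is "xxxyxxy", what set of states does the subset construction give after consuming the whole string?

Start: ε-closure({S}) = {S, C}.
Read 'x': {S, C} → {S, A, C, E, F}.
Read 'x': {S, A, C, E, F} → {S, A, B, C, D, E, F}.
Read 'x': {S, A, B, C, D, E, F} → {S, A, B, C, D, E, F}.
Read 'y': {S, A, B, C, D, E, F} → {S, A, C, D, E, F}.
Read 'x': {S, A, C, D, E, F} → {S, A, B, C, D, E, F}.
Read 'x': {S, A, B, C, D, E, F} → {S, A, B, C, D, E, F}.
Read 'y': {S, A, B, C, D, E, F} → {S, A, C, D, E, F}.

{S, A, C, D, E, F}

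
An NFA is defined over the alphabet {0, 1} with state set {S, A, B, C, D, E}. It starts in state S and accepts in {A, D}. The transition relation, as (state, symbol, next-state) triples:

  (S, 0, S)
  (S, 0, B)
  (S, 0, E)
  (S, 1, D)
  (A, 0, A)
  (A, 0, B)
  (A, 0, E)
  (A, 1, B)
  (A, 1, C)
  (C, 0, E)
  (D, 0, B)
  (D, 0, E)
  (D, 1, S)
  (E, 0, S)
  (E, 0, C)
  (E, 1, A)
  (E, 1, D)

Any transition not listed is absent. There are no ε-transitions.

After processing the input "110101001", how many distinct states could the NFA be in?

4

Start in {S}.
Read '1': S→{D}; now {D}.
Read '1': D→{S}; now {S}.
Read '0': S→{S, B, E}; now {S, B, E}.
Read '1': S→{D}, B→∅, E→{A, D}; now {A, D}.
Read '0': A→{A, B, E}, D→{B, E}; now {A, B, E}.
Read '1': A→{B, C}, B→∅, E→{A, D}; now {A, B, C, D}.
Read '0': A→{A, B, E}, B→∅, C→{E}, D→{B, E}; now {A, B, E}.
Read '0': A→{A, B, E}, B→∅, E→{S, C}; now {S, A, B, C, E}.
Read '1': S→{D}, A→{B, C}, B→∅, C→∅, E→{A, D}; now {A, B, C, D}.
That set has 4 states.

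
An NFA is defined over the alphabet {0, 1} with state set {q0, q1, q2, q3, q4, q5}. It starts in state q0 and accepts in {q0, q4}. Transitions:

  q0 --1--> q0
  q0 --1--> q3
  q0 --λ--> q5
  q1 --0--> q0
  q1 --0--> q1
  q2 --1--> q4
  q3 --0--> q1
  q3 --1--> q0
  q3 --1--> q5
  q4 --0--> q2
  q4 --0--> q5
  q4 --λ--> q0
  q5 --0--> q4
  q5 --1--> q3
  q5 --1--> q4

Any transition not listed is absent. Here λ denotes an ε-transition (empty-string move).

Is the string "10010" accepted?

Start: ε-closure({q0}) = {q0, q5}.
Read '1': {q0, q5} → {q0, q3, q4, q5}.
Read '0': {q0, q3, q4, q5} → {q0, q1, q2, q4, q5}.
Read '0': {q0, q1, q2, q4, q5} → {q0, q1, q2, q4, q5}.
Read '1': {q0, q1, q2, q4, q5} → {q0, q3, q4, q5}.
Read '0': {q0, q3, q4, q5} → {q0, q1, q2, q4, q5}.
The final set {q0, q1, q2, q4, q5} contains the accepting states q0, q4.

Yes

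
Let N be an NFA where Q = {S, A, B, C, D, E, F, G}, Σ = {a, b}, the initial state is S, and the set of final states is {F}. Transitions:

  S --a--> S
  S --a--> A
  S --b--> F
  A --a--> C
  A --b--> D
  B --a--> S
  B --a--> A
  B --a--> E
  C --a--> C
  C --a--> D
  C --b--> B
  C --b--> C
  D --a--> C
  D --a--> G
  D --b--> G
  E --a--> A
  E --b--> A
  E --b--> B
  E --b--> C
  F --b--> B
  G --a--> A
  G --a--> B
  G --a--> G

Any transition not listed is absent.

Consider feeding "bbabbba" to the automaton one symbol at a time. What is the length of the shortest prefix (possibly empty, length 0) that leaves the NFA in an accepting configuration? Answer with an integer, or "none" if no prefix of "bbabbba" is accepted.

Start in {S}.
Read 'b': S→{F}; now {F}.
None of the earlier sets intersect F, but {F} does.

1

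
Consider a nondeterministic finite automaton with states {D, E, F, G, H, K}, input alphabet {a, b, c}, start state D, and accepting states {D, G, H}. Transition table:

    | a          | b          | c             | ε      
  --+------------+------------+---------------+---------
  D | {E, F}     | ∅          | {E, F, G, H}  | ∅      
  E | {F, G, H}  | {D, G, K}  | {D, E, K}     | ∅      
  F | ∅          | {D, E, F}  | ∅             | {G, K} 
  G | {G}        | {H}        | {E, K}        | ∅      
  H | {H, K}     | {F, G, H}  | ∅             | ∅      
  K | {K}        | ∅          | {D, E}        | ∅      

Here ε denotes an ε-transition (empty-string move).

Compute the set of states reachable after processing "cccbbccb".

{D, E, F, G, H, K}

Start in {D}.
Read 'c': D→{E, F, G, H}; union {E, F, G, H}; ε-closure = {E, F, G, H, K}.
Read 'c': E→{D, E, K}, F→∅, G→{E, K}, H→∅, K→{D, E}; now {D, E, K}.
Read 'c': D→{E, F, G, H}, E→{D, E, K}, K→{D, E}; now {D, E, F, G, H, K}.
Read 'b': D→∅, E→{D, G, K}, F→{D, E, F}, G→{H}, H→{F, G, H}, K→∅; now {D, E, F, G, H, K}.
Read 'b': D→∅, E→{D, G, K}, F→{D, E, F}, G→{H}, H→{F, G, H}, K→∅; now {D, E, F, G, H, K}.
Read 'c': D→{E, F, G, H}, E→{D, E, K}, F→∅, G→{E, K}, H→∅, K→{D, E}; now {D, E, F, G, H, K}.
Read 'c': D→{E, F, G, H}, E→{D, E, K}, F→∅, G→{E, K}, H→∅, K→{D, E}; now {D, E, F, G, H, K}.
Read 'b': D→∅, E→{D, G, K}, F→{D, E, F}, G→{H}, H→{F, G, H}, K→∅; now {D, E, F, G, H, K}.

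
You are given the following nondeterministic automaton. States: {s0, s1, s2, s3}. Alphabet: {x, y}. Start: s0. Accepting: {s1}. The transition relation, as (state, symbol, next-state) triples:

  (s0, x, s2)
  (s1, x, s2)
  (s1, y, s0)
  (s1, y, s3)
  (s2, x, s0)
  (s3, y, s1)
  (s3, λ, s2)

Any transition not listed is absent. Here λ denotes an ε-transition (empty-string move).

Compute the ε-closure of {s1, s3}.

{s1, s2, s3}

Begin with {s1, s3}.
ε-move s3 → s2; add s2.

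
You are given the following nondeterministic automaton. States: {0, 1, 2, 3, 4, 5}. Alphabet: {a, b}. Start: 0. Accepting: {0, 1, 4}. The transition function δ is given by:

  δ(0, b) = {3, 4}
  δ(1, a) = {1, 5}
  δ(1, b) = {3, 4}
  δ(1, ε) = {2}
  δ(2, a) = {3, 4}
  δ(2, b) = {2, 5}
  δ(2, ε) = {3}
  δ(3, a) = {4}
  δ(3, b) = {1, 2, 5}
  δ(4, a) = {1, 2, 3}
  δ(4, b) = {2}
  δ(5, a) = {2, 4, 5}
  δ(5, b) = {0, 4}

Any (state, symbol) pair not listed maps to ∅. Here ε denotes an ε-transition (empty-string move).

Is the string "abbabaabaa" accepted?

Start in {0}.
Read 'a': 0→∅; now ∅.
The set is empty and remains empty for the remaining 9 symbols.
The final set ∅ contains no accepting state.

No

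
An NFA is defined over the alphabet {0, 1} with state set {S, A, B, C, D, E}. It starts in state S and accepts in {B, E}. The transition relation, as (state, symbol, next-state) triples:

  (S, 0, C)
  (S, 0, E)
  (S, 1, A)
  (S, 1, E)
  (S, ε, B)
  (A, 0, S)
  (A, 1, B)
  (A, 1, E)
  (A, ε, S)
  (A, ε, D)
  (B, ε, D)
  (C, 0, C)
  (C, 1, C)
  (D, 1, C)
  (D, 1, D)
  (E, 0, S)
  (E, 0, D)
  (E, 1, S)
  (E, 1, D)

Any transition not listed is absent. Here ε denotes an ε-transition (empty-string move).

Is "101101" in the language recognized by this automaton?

Yes

Start: ε-closure({S}) = {S, B, D}.
Read '1': S→{A, E}, B→∅, D→{C, D}; union {A, C, D, E}; ε-closure = {S, A, B, C, D, E}.
Read '0': S→{C, E}, A→{S}, B→∅, C→{C}, D→∅, E→{S, D}; union {S, C, D, E}; ε-closure = {S, B, C, D, E}.
Read '1': S→{A, E}, B→∅, C→{C}, D→{C, D}, E→{S, D}; union {S, A, C, D, E}; ε-closure = {S, A, B, C, D, E}.
Read '1': S→{A, E}, A→{B, E}, B→∅, C→{C}, D→{C, D}, E→{S, D}; now {S, A, B, C, D, E}.
Read '0': S→{C, E}, A→{S}, B→∅, C→{C}, D→∅, E→{S, D}; union {S, C, D, E}; ε-closure = {S, B, C, D, E}.
Read '1': S→{A, E}, B→∅, C→{C}, D→{C, D}, E→{S, D}; union {S, A, C, D, E}; ε-closure = {S, A, B, C, D, E}.
The final set {S, A, B, C, D, E} contains the accepting states B, E.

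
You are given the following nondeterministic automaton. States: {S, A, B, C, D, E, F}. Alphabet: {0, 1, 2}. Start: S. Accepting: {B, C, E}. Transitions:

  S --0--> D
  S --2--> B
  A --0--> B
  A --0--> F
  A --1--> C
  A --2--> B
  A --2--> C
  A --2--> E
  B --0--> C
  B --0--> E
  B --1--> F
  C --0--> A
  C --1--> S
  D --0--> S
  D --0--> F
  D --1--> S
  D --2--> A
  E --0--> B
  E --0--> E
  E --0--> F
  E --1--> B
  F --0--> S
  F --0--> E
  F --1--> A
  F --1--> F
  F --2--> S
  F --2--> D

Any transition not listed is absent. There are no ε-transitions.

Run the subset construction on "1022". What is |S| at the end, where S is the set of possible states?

0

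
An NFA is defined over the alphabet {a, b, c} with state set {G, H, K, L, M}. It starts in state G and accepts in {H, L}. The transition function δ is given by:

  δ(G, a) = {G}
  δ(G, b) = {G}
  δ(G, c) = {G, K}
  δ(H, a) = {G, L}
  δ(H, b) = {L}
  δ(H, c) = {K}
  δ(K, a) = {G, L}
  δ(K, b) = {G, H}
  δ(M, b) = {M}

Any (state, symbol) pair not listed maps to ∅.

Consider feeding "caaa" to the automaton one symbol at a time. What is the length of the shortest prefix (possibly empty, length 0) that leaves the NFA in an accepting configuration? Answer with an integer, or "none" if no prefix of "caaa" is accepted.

2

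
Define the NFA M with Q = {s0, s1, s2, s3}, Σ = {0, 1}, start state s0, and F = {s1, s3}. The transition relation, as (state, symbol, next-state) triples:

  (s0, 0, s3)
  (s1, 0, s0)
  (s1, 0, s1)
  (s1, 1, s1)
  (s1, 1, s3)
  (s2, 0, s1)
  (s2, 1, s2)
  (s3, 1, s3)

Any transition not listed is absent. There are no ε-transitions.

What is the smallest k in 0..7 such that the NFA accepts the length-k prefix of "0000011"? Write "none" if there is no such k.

1

Start in {s0}.
Read '0': {s0} → {s3}.
None of the earlier sets intersect F, but {s3} does.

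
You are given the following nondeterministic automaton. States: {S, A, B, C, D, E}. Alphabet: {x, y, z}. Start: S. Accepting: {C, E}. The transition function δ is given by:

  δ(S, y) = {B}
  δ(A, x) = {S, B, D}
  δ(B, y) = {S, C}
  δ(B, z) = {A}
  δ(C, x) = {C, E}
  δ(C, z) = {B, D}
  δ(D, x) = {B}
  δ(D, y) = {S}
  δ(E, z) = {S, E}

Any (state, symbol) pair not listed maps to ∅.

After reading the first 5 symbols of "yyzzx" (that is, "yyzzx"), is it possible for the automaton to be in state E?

No

Start in {S}.
Read 'y': S→{B}; now {B}.
Read 'y': B→{S, C}; now {S, C}.
Read 'z': S→∅, C→{B, D}; now {B, D}.
Read 'z': B→{A}, D→∅; now {A}.
Read 'x': A→{S, B, D}; now {S, B, D}.
State E is not in {S, B, D}.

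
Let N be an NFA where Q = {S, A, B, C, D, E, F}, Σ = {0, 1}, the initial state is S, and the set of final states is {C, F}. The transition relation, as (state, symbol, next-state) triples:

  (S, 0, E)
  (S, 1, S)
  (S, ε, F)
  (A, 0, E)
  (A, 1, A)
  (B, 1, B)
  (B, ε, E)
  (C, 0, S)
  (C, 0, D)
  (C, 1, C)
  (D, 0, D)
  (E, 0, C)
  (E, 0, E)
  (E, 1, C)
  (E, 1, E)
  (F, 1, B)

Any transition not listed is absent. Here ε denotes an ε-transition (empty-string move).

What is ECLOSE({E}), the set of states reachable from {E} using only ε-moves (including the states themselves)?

{E}

Begin with {E}.
No ε-moves leave this set, so the closure equals the set itself.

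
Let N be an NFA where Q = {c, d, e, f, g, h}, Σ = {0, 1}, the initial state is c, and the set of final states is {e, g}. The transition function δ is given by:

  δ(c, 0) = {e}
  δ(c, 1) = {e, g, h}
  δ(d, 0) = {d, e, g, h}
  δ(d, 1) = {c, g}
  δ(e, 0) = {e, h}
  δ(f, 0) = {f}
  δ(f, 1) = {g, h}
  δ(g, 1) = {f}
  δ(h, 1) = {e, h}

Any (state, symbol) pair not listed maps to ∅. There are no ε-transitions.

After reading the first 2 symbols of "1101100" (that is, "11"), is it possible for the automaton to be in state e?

Start in {c}.
Read '1': {c} → {e, g, h}.
Read '1': {e, g, h} → {e, f, h}.
State e is in {e, f, h}.

Yes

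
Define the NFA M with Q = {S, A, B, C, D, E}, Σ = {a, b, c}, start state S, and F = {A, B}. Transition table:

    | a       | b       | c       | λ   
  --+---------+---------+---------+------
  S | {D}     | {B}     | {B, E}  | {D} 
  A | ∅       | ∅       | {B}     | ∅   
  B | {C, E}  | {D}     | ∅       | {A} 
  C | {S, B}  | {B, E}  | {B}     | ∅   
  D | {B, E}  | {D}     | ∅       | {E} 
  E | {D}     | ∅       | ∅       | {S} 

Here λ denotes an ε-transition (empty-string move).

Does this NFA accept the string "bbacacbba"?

Yes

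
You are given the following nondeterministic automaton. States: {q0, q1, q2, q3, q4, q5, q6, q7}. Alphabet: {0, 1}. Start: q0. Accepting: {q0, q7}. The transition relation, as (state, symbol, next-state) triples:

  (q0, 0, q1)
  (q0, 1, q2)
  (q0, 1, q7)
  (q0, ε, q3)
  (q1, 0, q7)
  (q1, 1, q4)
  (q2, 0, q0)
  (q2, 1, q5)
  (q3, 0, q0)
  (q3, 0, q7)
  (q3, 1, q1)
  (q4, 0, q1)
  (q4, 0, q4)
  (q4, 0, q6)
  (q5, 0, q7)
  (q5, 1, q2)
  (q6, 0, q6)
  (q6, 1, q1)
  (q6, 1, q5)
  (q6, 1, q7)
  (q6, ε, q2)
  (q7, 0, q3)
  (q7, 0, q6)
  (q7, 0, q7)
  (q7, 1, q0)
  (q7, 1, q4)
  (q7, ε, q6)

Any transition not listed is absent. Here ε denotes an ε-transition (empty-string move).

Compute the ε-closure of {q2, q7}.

Begin with {q2, q7}.
ε-move q7 → q6; add q6.

{q2, q6, q7}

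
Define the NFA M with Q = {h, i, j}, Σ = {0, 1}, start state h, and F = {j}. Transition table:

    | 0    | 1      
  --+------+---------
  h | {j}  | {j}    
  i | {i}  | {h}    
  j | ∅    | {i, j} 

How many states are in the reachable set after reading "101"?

0

Start in {h}.
Read '1': {h} → {j}.
Read '0': {j} → ∅.
The set is empty and remains empty for the remaining 1 symbol.
That set has 0 states.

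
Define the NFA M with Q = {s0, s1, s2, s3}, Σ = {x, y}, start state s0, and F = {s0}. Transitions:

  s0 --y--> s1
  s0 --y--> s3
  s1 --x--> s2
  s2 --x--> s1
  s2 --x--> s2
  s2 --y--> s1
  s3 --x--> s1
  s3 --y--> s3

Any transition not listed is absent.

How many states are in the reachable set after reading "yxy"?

1

Start in {s0}.
Read 'y': {s0} → {s1, s3}.
Read 'x': {s1, s3} → {s1, s2}.
Read 'y': {s1, s2} → {s1}.
That set has 1 state.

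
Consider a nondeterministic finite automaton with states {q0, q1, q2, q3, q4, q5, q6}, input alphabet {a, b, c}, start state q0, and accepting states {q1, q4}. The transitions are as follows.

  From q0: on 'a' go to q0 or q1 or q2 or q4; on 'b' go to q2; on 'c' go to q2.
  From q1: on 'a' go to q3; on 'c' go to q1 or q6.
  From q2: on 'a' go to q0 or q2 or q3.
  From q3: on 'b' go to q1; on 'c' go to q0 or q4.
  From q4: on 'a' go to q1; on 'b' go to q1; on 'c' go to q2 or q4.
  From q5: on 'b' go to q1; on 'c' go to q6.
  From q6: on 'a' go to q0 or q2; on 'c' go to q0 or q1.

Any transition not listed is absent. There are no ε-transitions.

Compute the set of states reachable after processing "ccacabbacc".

Start in {q0}.
Read 'c': q0→{q2}; now {q2}.
Read 'c': q2→∅; now ∅.
The set is empty and remains empty for the remaining 8 symbols.

∅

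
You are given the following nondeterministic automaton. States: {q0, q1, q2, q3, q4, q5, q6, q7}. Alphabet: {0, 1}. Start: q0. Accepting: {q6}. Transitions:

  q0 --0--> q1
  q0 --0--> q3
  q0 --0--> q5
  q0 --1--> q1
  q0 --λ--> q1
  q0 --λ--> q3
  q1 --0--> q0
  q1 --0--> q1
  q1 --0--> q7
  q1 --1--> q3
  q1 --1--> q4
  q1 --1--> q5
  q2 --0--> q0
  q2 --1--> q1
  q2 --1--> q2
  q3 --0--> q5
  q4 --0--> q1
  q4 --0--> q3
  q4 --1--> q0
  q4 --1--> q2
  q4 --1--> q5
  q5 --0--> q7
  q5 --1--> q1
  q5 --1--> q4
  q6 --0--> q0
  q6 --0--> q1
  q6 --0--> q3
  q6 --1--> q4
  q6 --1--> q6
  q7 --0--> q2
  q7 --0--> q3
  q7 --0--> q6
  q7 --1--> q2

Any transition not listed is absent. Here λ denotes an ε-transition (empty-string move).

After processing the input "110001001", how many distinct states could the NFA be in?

Start: ε-closure({q0}) = {q0, q1, q3}.
Read '1': q0→{q1}, q1→{q3, q4, q5}, q3→∅; now {q1, q3, q4, q5}.
Read '1': q1→{q3, q4, q5}, q3→∅, q4→{q0, q2, q5}, q5→{q1, q4}; now {q0, q1, q2, q3, q4, q5}.
Read '0': q0→{q1, q3, q5}, q1→{q0, q1, q7}, q2→{q0}, q3→{q5}, q4→{q1, q3}, q5→{q7}; now {q0, q1, q3, q5, q7}.
Read '0': q0→{q1, q3, q5}, q1→{q0, q1, q7}, q3→{q5}, q5→{q7}, q7→{q2, q3, q6}; now {q0, q1, q2, q3, q5, q6, q7}.
Read '0': q0→{q1, q3, q5}, q1→{q0, q1, q7}, q2→{q0}, q3→{q5}, q5→{q7}, q6→{q0, q1, q3}, q7→{q2, q3, q6}; now {q0, q1, q2, q3, q5, q6, q7}.
Read '1': q0→{q1}, q1→{q3, q4, q5}, q2→{q1, q2}, q3→∅, q5→{q1, q4}, q6→{q4, q6}, q7→{q2}; now {q1, q2, q3, q4, q5, q6}.
Read '0': q1→{q0, q1, q7}, q2→{q0}, q3→{q5}, q4→{q1, q3}, q5→{q7}, q6→{q0, q1, q3}; now {q0, q1, q3, q5, q7}.
Read '0': q0→{q1, q3, q5}, q1→{q0, q1, q7}, q3→{q5}, q5→{q7}, q7→{q2, q3, q6}; now {q0, q1, q2, q3, q5, q6, q7}.
Read '1': q0→{q1}, q1→{q3, q4, q5}, q2→{q1, q2}, q3→∅, q5→{q1, q4}, q6→{q4, q6}, q7→{q2}; now {q1, q2, q3, q4, q5, q6}.
That set has 6 states.

6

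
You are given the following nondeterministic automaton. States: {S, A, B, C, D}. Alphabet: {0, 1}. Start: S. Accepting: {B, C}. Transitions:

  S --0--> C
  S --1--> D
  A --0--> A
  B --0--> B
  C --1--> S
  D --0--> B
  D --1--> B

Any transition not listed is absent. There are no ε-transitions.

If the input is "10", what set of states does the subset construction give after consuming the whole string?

{B}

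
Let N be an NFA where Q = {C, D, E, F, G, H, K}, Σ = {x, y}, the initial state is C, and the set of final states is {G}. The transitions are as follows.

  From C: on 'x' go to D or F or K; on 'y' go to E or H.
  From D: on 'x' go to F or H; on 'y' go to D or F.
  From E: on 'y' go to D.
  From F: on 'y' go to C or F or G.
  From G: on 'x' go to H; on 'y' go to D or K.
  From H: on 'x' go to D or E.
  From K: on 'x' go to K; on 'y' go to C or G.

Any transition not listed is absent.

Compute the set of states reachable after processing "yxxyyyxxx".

{D, E, F, H, K}

Start in {C}.
Read 'y': {C} → {E, H}.
Read 'x': {E, H} → {D, E}.
Read 'x': {D, E} → {F, H}.
Read 'y': {F, H} → {C, F, G}.
Read 'y': {C, F, G} → {C, D, E, F, G, H, K}.
Read 'y': {C, D, E, F, G, H, K} → {C, D, E, F, G, H, K}.
Read 'x': {C, D, E, F, G, H, K} → {D, E, F, H, K}.
Read 'x': {D, E, F, H, K} → {D, E, F, H, K}.
Read 'x': {D, E, F, H, K} → {D, E, F, H, K}.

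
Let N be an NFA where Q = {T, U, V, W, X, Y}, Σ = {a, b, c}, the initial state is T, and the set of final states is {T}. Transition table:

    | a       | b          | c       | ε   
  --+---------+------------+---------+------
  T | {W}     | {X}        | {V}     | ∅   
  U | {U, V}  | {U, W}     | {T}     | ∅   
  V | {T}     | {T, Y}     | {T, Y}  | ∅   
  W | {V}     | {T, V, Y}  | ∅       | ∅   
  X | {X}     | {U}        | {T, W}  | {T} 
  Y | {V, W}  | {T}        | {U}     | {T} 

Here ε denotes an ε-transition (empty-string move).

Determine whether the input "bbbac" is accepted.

Yes

Start in {T}.
Read 'b': {T} → {T, X}.
Read 'b': {T, X} → {T, U, X}.
Read 'b': {T, U, X} → {T, U, W, X}.
Read 'a': {T, U, W, X} → {T, U, V, W, X}.
Read 'c': {T, U, V, W, X} → {T, V, W, Y}.
The final set {T, V, W, Y} contains the accepting state T.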